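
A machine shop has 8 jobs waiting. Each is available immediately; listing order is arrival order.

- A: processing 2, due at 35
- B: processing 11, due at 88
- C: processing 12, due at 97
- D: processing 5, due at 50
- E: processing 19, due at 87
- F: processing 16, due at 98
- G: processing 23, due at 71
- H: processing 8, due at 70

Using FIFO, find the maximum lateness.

26

FIFO (arrival order): A B C D E F G H.
A: 0→2, due 35, lateness -33
B: 2→13, due 88, lateness -75
C: 13→25, due 97, lateness -72
D: 25→30, due 50, lateness -20
E: 30→49, due 87, lateness -38
F: 49→65, due 98, lateness -33
G: 65→88, due 71, lateness 17
H: 88→96, due 70, lateness 26
Maximum = 26.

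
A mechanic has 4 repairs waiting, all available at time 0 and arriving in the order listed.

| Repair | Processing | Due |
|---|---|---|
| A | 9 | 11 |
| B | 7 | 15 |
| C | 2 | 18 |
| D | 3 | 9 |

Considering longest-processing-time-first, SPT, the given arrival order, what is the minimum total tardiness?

10

LPT (decreasing processing time): A B D C.
A: 0→9, due 11, tardiness 0
B: 9→16, due 15, tardiness 1
D: 16→19, due 9, tardiness 10
C: 19→21, due 18, tardiness 3
Sum = 0+1+10+3 = 14.
SPT (increasing processing time): C D B A.
C: 0→2, due 18, tardiness 0
D: 2→5, due 9, tardiness 0
B: 5→12, due 15, tardiness 0
A: 12→21, due 11, tardiness 10
Sum = 0+0+0+10 = 10.
FIFO (arrival order): A B C D.
A: 0→9, due 11, tardiness 0
B: 9→16, due 15, tardiness 1
C: 16→18, due 18, tardiness 0
D: 18→21, due 9, tardiness 12
Sum = 0+1+0+12 = 13.
LPT 14, SPT 10, FIFO 13 → minimum 10.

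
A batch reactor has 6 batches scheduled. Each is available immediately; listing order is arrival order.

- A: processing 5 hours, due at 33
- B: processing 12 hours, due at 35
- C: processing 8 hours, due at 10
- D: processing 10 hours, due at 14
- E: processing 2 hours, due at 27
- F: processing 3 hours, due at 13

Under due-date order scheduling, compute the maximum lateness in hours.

7

EDD (increasing due date): C F D E A B.
C: 0→8, due 10, lateness -2
F: 8→11, due 13, lateness -2
D: 11→21, due 14, lateness 7
E: 21→23, due 27, lateness -4
A: 23→28, due 33, lateness -5
B: 28→40, due 35, lateness 5
Maximum = 7.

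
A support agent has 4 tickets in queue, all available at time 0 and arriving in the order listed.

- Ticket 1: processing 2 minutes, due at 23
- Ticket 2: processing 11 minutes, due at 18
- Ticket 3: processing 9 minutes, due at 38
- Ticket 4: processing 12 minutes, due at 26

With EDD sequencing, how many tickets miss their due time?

EDD (increasing due date): Ticket 2 Ticket 1 Ticket 4 Ticket 3.
Ticket 2: 0→11, due 18, tardiness 0
Ticket 1: 11→13, due 23, tardiness 0
Ticket 4: 13→25, due 26, tardiness 0
Ticket 3: 25→34, due 38, tardiness 0
Late tickets: 0.

0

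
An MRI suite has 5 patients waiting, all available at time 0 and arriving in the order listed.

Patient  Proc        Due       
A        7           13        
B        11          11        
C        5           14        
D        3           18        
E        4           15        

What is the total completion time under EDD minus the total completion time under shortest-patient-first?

38

EDD (increasing due date): B A C E D.
B: 0→11
A: 11→18
C: 18→23
E: 23→27
D: 27→30
Sum = 11+18+23+27+30 = 109.
SPT (increasing processing time): D E C A B.
D: 0→3
E: 3→7
C: 7→12
A: 12→19
B: 19→30
Sum = 3+7+12+19+30 = 71.
Difference = 109 − 71 = 38.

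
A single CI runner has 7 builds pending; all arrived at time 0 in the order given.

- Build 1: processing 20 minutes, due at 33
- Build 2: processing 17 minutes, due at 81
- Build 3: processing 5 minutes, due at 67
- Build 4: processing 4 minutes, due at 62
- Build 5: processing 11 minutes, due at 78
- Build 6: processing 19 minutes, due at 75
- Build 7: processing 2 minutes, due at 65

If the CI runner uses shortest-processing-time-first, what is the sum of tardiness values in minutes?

45

SPT (increasing processing time): Build 7 Build 4 Build 3 Build 5 Build 2 Build 6 Build 1.
Build 7: 0→2, due 65, tardiness 0
Build 4: 2→6, due 62, tardiness 0
Build 3: 6→11, due 67, tardiness 0
Build 5: 11→22, due 78, tardiness 0
Build 2: 22→39, due 81, tardiness 0
Build 6: 39→58, due 75, tardiness 0
Build 1: 58→78, due 33, tardiness 45
Sum = 0+0+0+0+0+0+45 = 45.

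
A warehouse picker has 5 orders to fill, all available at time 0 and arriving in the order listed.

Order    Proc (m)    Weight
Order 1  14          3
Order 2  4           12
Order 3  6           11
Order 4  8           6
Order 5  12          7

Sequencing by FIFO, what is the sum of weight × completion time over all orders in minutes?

FIFO (arrival order): Order 1 Order 2 Order 3 Order 4 Order 5.
Order 1: finishes 14, weight 3, w·C = 42
Order 2: finishes 18, weight 12, w·C = 216
Order 3: finishes 24, weight 11, w·C = 264
Order 4: finishes 32, weight 6, w·C = 192
Order 5: finishes 44, weight 7, w·C = 308
Sum = 42+216+264+192+308 = 1022.

1022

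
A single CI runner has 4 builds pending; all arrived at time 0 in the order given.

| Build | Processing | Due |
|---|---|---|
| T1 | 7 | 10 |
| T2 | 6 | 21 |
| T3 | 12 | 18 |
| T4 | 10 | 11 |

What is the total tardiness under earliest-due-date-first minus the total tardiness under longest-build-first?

EDD (increasing due date): T1 T4 T3 T2.
T1: 0→7, due 10, tardiness 0
T4: 7→17, due 11, tardiness 6
T3: 17→29, due 18, tardiness 11
T2: 29→35, due 21, tardiness 14
Sum = 0+6+11+14 = 31.
LPT (decreasing processing time): T3 T4 T1 T2.
T3: 0→12, due 18, tardiness 0
T4: 12→22, due 11, tardiness 11
T1: 22→29, due 10, tardiness 19
T2: 29→35, due 21, tardiness 14
Sum = 0+11+19+14 = 44.
Difference = 31 − 44 = -13.

-13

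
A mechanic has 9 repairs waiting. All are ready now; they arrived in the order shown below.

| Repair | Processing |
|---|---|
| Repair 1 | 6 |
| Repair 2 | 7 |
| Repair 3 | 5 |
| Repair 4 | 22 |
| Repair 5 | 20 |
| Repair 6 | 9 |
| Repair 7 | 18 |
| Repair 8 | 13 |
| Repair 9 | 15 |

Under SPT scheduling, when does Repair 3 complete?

5

SPT (increasing processing time): Repair 3 Repair 1 Repair 2 Repair 6 Repair 8 Repair 9 Repair 7 Repair 5 Repair 4.
Repair 3: 0→5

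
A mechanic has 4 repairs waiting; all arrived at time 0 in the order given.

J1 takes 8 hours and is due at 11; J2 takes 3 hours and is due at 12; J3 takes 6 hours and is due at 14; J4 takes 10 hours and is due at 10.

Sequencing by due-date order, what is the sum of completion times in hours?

EDD (increasing due date): J4 J1 J2 J3.
J4: 0→10
J1: 10→18
J2: 18→21
J3: 21→27
Sum = 10+18+21+27 = 76.

76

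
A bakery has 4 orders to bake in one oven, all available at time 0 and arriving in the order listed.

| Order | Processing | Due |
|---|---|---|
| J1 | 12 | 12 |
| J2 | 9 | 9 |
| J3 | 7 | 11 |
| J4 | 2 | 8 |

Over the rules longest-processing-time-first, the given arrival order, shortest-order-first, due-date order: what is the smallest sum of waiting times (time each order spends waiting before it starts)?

LPT (decreasing processing time): J1 J2 J3 J4.
J1: waits 0, runs 0→12
J2: waits 12, runs 12→21
J3: waits 21, runs 21→28
J4: waits 28, runs 28→30
Sum = 0+12+21+28 = 61.
FIFO (arrival order): J1 J2 J3 J4.
J1: waits 0, runs 0→12
J2: waits 12, runs 12→21
J3: waits 21, runs 21→28
J4: waits 28, runs 28→30
Sum = 0+12+21+28 = 61.
SPT (increasing processing time): J4 J3 J2 J1.
J4: waits 0, runs 0→2
J3: waits 2, runs 2→9
J2: waits 9, runs 9→18
J1: waits 18, runs 18→30
Sum = 0+2+9+18 = 29.
EDD (increasing due date): J4 J2 J3 J1.
J4: waits 0, runs 0→2
J2: waits 2, runs 2→11
J3: waits 11, runs 11→18
J1: waits 18, runs 18→30
Sum = 0+2+11+18 = 31.
LPT 61, FIFO 61, SPT 29, EDD 31 → minimum 29.

29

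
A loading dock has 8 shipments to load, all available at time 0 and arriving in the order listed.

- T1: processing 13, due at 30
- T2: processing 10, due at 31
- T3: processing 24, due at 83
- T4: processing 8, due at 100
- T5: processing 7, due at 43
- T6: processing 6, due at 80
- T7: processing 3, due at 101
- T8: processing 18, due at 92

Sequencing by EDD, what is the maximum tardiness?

EDD (increasing due date): T1 T2 T5 T6 T3 T8 T4 T7.
T1: 0→13, due 30, tardiness 0
T2: 13→23, due 31, tardiness 0
T5: 23→30, due 43, tardiness 0
T6: 30→36, due 80, tardiness 0
T3: 36→60, due 83, tardiness 0
T8: 60→78, due 92, tardiness 0
T4: 78→86, due 100, tardiness 0
T7: 86→89, due 101, tardiness 0
Maximum = 0.

0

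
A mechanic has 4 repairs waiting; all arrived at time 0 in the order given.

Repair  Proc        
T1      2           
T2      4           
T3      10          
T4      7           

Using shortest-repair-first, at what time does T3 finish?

23

SPT (increasing processing time): T1 T2 T4 T3.
T1: 0→2
T2: 2→6
T4: 6→13
T3: 13→23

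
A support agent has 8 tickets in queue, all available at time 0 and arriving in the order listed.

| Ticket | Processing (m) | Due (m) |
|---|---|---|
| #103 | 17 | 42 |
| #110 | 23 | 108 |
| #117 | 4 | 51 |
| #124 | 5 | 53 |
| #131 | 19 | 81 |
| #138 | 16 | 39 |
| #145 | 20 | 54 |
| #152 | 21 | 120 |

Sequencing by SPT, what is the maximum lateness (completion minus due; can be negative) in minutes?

SPT (increasing processing time): #117 #124 #138 #103 #131 #145 #152 #110.
#117: 0→4, due 51, lateness -47
#124: 4→9, due 53, lateness -44
#138: 9→25, due 39, lateness -14
#103: 25→42, due 42, lateness 0
#131: 42→61, due 81, lateness -20
#145: 61→81, due 54, lateness 27
#152: 81→102, due 120, lateness -18
#110: 102→125, due 108, lateness 17
Maximum = 27.

27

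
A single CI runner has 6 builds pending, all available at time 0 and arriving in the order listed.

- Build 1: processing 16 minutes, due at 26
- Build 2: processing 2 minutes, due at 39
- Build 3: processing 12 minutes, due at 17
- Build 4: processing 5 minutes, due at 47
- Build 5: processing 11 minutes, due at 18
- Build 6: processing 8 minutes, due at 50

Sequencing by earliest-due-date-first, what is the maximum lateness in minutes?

EDD (increasing due date): Build 3 Build 5 Build 1 Build 2 Build 4 Build 6.
Build 3: 0→12, due 17, lateness -5
Build 5: 12→23, due 18, lateness 5
Build 1: 23→39, due 26, lateness 13
Build 2: 39→41, due 39, lateness 2
Build 4: 41→46, due 47, lateness -1
Build 6: 46→54, due 50, lateness 4
Maximum = 13.

13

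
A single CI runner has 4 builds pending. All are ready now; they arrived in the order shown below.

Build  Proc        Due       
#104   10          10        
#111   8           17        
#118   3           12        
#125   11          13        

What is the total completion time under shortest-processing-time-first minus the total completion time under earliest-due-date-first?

-12

SPT (increasing processing time): #118 #111 #104 #125.
#118: 0→3
#111: 3→11
#104: 11→21
#125: 21→32
Sum = 3+11+21+32 = 67.
EDD (increasing due date): #104 #118 #125 #111.
#104: 0→10
#118: 10→13
#125: 13→24
#111: 24→32
Sum = 10+13+24+32 = 79.
Difference = 67 − 79 = -12.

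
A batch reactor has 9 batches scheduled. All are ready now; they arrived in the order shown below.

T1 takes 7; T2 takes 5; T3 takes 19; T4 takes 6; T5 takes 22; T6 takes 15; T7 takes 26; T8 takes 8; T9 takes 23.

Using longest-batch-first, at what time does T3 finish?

LPT (decreasing processing time): T7 T9 T5 T3 T6 T8 T1 T4 T2.
T7: 0→26
T9: 26→49
T5: 49→71
T3: 71→90

90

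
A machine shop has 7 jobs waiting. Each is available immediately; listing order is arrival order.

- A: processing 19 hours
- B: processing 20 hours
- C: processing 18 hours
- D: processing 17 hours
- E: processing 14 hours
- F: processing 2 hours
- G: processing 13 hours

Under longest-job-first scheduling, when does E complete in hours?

LPT (decreasing processing time): B A C D E G F.
B: 0→20
A: 20→39
C: 39→57
D: 57→74
E: 74→88

88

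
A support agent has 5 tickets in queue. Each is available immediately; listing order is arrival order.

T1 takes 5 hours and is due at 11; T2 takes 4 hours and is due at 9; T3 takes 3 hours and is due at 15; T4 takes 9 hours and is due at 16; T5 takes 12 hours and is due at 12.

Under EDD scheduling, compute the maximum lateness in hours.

17

EDD (increasing due date): T2 T1 T5 T3 T4.
T2: 0→4, due 9, lateness -5
T1: 4→9, due 11, lateness -2
T5: 9→21, due 12, lateness 9
T3: 21→24, due 15, lateness 9
T4: 24→33, due 16, lateness 17
Maximum = 17.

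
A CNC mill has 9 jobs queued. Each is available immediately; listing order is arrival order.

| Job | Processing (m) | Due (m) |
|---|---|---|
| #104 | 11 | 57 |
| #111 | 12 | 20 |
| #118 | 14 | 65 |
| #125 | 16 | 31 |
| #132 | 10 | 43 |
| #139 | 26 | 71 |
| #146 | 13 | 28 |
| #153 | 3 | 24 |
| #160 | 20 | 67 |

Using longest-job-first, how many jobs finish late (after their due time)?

LPT (decreasing processing time): #139 #160 #125 #118 #146 #111 #104 #132 #153.
#139: 0→26, due 71, tardiness 0
#160: 26→46, due 67, tardiness 0
#125: 46→62, due 31, tardiness 31
#118: 62→76, due 65, tardiness 11
#146: 76→89, due 28, tardiness 61
#111: 89→101, due 20, tardiness 81
#104: 101→112, due 57, tardiness 55
#132: 112→122, due 43, tardiness 79
#153: 122→125, due 24, tardiness 101
Late jobs: 7.

7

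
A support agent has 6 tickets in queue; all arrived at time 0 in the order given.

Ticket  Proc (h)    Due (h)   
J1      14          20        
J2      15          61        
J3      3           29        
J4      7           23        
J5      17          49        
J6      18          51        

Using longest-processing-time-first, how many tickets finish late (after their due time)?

LPT (decreasing processing time): J6 J5 J2 J1 J4 J3.
J6: 0→18, due 51, tardiness 0
J5: 18→35, due 49, tardiness 0
J2: 35→50, due 61, tardiness 0
J1: 50→64, due 20, tardiness 44
J4: 64→71, due 23, tardiness 48
J3: 71→74, due 29, tardiness 45
Late tickets: 3.

3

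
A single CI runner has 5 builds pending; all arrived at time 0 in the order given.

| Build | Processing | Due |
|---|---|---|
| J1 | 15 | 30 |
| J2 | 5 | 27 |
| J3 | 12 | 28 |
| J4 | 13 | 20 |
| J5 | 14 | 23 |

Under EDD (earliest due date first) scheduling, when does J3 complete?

44

EDD (increasing due date): J4 J5 J2 J3 J1.
J4: 0→13
J5: 13→27
J2: 27→32
J3: 32→44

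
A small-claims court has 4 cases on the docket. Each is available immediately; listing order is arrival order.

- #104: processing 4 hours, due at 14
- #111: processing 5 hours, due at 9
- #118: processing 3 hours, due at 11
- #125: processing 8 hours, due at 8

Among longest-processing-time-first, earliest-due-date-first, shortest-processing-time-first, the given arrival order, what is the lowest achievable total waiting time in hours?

LPT (decreasing processing time): #125 #111 #104 #118.
#125: waits 0, runs 0→8
#111: waits 8, runs 8→13
#104: waits 13, runs 13→17
#118: waits 17, runs 17→20
Sum = 0+8+13+17 = 38.
EDD (increasing due date): #125 #111 #118 #104.
#125: waits 0, runs 0→8
#111: waits 8, runs 8→13
#118: waits 13, runs 13→16
#104: waits 16, runs 16→20
Sum = 0+8+13+16 = 37.
SPT (increasing processing time): #118 #104 #111 #125.
#118: waits 0, runs 0→3
#104: waits 3, runs 3→7
#111: waits 7, runs 7→12
#125: waits 12, runs 12→20
Sum = 0+3+7+12 = 22.
FIFO (arrival order): #104 #111 #118 #125.
#104: waits 0, runs 0→4
#111: waits 4, runs 4→9
#118: waits 9, runs 9→12
#125: waits 12, runs 12→20
Sum = 0+4+9+12 = 25.
LPT 38, EDD 37, SPT 22, FIFO 25 → minimum 22.

22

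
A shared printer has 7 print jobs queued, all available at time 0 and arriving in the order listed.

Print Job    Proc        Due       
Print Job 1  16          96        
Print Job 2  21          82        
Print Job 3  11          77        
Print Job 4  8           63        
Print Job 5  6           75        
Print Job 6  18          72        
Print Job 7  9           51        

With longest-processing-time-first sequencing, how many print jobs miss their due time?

LPT (decreasing processing time): Print Job 2 Print Job 6 Print Job 1 Print Job 3 Print Job 7 Print Job 4 Print Job 5.
Print Job 2: 0→21, due 82, tardiness 0
Print Job 6: 21→39, due 72, tardiness 0
Print Job 1: 39→55, due 96, tardiness 0
Print Job 3: 55→66, due 77, tardiness 0
Print Job 7: 66→75, due 51, tardiness 24
Print Job 4: 75→83, due 63, tardiness 20
Print Job 5: 83→89, due 75, tardiness 14
Late print jobs: 3.

3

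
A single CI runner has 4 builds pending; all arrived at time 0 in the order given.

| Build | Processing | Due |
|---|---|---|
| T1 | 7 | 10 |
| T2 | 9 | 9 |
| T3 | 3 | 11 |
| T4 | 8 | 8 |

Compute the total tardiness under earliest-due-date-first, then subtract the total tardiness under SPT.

EDD (increasing due date): T4 T2 T1 T3.
T4: 0→8, due 8, tardiness 0
T2: 8→17, due 9, tardiness 8
T1: 17→24, due 10, tardiness 14
T3: 24→27, due 11, tardiness 16
Sum = 0+8+14+16 = 38.
SPT (increasing processing time): T3 T1 T4 T2.
T3: 0→3, due 11, tardiness 0
T1: 3→10, due 10, tardiness 0
T4: 10→18, due 8, tardiness 10
T2: 18→27, due 9, tardiness 18
Sum = 0+0+10+18 = 28.
Difference = 38 − 28 = 10.

10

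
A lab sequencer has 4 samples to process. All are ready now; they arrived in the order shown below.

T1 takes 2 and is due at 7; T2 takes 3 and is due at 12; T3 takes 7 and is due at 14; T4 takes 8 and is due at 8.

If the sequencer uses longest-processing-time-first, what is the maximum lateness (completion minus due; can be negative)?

13

LPT (decreasing processing time): T4 T3 T2 T1.
T4: 0→8, due 8, lateness 0
T3: 8→15, due 14, lateness 1
T2: 15→18, due 12, lateness 6
T1: 18→20, due 7, lateness 13
Maximum = 13.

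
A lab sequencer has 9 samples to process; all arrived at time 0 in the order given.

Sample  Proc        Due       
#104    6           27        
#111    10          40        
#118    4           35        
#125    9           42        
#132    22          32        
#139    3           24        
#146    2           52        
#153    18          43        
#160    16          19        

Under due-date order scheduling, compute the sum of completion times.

467

EDD (increasing due date): #160 #139 #104 #132 #118 #111 #125 #153 #146.
#160: 0→16
#139: 16→19
#104: 19→25
#132: 25→47
#118: 47→51
#111: 51→61
#125: 61→70
#153: 70→88
#146: 88→90
Sum = 16+19+25+47+51+61+70+88+90 = 467.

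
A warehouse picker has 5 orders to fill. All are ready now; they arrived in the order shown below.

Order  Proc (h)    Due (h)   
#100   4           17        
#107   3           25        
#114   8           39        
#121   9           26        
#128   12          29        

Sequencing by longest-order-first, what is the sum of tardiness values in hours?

LPT (decreasing processing time): #128 #121 #114 #100 #107.
#128: 0→12, due 29, tardiness 0
#121: 12→21, due 26, tardiness 0
#114: 21→29, due 39, tardiness 0
#100: 29→33, due 17, tardiness 16
#107: 33→36, due 25, tardiness 11
Sum = 0+0+0+16+11 = 27.

27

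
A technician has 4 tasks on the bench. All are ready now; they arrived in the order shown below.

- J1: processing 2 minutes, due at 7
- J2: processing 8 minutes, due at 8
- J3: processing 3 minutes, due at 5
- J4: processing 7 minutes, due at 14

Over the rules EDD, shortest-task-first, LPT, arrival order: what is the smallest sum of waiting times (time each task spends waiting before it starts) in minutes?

EDD (increasing due date): J3 J1 J2 J4.
J3: waits 0, runs 0→3
J1: waits 3, runs 3→5
J2: waits 5, runs 5→13
J4: waits 13, runs 13→20
Sum = 0+3+5+13 = 21.
SPT (increasing processing time): J1 J3 J4 J2.
J1: waits 0, runs 0→2
J3: waits 2, runs 2→5
J4: waits 5, runs 5→12
J2: waits 12, runs 12→20
Sum = 0+2+5+12 = 19.
LPT (decreasing processing time): J2 J4 J3 J1.
J2: waits 0, runs 0→8
J4: waits 8, runs 8→15
J3: waits 15, runs 15→18
J1: waits 18, runs 18→20
Sum = 0+8+15+18 = 41.
FIFO (arrival order): J1 J2 J3 J4.
J1: waits 0, runs 0→2
J2: waits 2, runs 2→10
J3: waits 10, runs 10→13
J4: waits 13, runs 13→20
Sum = 0+2+10+13 = 25.
EDD 21, SPT 19, LPT 41, FIFO 25 → minimum 19.

19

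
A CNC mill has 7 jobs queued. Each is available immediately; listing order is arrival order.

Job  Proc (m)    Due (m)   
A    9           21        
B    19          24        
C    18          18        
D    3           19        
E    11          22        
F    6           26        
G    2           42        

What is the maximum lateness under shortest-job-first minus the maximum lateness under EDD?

SPT (increasing processing time): G D F A E C B.
G: 0→2, due 42, lateness -40
D: 2→5, due 19, lateness -14
F: 5→11, due 26, lateness -15
A: 11→20, due 21, lateness -1
E: 20→31, due 22, lateness 9
C: 31→49, due 18, lateness 31
B: 49→68, due 24, lateness 44
Maximum = 44.
EDD (increasing due date): C D A E B F G.
C: 0→18, due 18, lateness 0
D: 18→21, due 19, lateness 2
A: 21→30, due 21, lateness 9
E: 30→41, due 22, lateness 19
B: 41→60, due 24, lateness 36
F: 60→66, due 26, lateness 40
G: 66→68, due 42, lateness 26
Maximum = 40.
Difference = 44 − 40 = 4.

4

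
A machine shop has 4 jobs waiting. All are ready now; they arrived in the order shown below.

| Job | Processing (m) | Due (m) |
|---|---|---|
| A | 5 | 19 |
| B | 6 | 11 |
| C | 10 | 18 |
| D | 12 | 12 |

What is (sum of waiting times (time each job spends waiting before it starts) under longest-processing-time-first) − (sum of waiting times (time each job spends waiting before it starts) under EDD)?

10

LPT (decreasing processing time): D C B A.
D: waits 0, runs 0→12
C: waits 12, runs 12→22
B: waits 22, runs 22→28
A: waits 28, runs 28→33
Sum = 0+12+22+28 = 62.
EDD (increasing due date): B D C A.
B: waits 0, runs 0→6
D: waits 6, runs 6→18
C: waits 18, runs 18→28
A: waits 28, runs 28→33
Sum = 0+6+18+28 = 52.
Difference = 62 − 52 = 10.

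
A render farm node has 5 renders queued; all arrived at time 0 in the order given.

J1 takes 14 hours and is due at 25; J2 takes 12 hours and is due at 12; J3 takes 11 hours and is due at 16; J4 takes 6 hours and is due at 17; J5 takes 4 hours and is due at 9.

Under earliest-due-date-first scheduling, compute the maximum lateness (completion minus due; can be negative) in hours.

22

EDD (increasing due date): J5 J2 J3 J4 J1.
J5: 0→4, due 9, lateness -5
J2: 4→16, due 12, lateness 4
J3: 16→27, due 16, lateness 11
J4: 27→33, due 17, lateness 16
J1: 33→47, due 25, lateness 22
Maximum = 22.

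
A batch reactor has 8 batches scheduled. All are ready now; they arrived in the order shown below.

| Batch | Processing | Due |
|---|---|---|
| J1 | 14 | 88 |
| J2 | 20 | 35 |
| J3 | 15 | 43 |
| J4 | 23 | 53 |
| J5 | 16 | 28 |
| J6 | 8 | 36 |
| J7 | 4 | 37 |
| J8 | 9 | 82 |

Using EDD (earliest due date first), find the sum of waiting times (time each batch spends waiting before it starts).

EDD (increasing due date): J5 J2 J6 J7 J3 J4 J8 J1.
J5: waits 0, runs 0→16
J2: waits 16, runs 16→36
J6: waits 36, runs 36→44
J7: waits 44, runs 44→48
J3: waits 48, runs 48→63
J4: waits 63, runs 63→86
J8: waits 86, runs 86→95
J1: waits 95, runs 95→109
Sum = 0+16+36+44+48+63+86+95 = 388.

388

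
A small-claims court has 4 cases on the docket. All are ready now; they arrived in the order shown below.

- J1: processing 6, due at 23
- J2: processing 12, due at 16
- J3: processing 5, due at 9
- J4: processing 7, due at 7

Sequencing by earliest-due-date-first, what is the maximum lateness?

8

EDD (increasing due date): J4 J3 J2 J1.
J4: 0→7, due 7, lateness 0
J3: 7→12, due 9, lateness 3
J2: 12→24, due 16, lateness 8
J1: 24→30, due 23, lateness 7
Maximum = 8.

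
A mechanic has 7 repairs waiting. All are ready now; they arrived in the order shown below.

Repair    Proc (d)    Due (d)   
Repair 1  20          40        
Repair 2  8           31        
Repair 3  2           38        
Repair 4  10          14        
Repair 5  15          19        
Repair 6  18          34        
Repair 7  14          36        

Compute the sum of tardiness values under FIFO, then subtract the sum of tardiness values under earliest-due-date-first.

22

FIFO (arrival order): Repair 1 Repair 2 Repair 3 Repair 4 Repair 5 Repair 6 Repair 7.
Repair 1: 0→20, due 40, tardiness 0
Repair 2: 20→28, due 31, tardiness 0
Repair 3: 28→30, due 38, tardiness 0
Repair 4: 30→40, due 14, tardiness 26
Repair 5: 40→55, due 19, tardiness 36
Repair 6: 55→73, due 34, tardiness 39
Repair 7: 73→87, due 36, tardiness 51
Sum = 0+0+0+26+36+39+51 = 152.
EDD (increasing due date): Repair 4 Repair 5 Repair 2 Repair 6 Repair 7 Repair 3 Repair 1.
Repair 4: 0→10, due 14, tardiness 0
Repair 5: 10→25, due 19, tardiness 6
Repair 2: 25→33, due 31, tardiness 2
Repair 6: 33→51, due 34, tardiness 17
Repair 7: 51→65, due 36, tardiness 29
Repair 3: 65→67, due 38, tardiness 29
Repair 1: 67→87, due 40, tardiness 47
Sum = 0+6+2+17+29+29+47 = 130.
Difference = 152 − 130 = 22.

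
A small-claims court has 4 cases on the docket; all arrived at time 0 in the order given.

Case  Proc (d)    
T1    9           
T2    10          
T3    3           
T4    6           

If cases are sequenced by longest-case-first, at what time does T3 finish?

LPT (decreasing processing time): T2 T1 T4 T3.
T2: 0→10
T1: 10→19
T4: 19→25
T3: 25→28

28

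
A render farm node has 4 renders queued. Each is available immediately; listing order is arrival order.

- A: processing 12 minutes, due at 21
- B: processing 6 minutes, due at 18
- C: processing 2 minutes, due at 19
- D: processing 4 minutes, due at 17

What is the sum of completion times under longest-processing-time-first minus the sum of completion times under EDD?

LPT (decreasing processing time): A B D C.
A: 0→12
B: 12→18
D: 18→22
C: 22→24
Sum = 12+18+22+24 = 76.
EDD (increasing due date): D B C A.
D: 0→4
B: 4→10
C: 10→12
A: 12→24
Sum = 4+10+12+24 = 50.
Difference = 76 − 50 = 26.

26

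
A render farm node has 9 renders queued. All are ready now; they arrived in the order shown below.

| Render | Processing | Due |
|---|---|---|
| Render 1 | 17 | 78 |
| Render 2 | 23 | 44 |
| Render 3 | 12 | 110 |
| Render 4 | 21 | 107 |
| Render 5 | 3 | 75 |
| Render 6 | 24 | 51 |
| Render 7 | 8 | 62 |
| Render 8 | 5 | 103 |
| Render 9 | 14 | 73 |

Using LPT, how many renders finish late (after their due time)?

7

LPT (decreasing processing time): Render 6 Render 2 Render 4 Render 1 Render 9 Render 3 Render 7 Render 8 Render 5.
Render 6: 0→24, due 51, tardiness 0
Render 2: 24→47, due 44, tardiness 3
Render 4: 47→68, due 107, tardiness 0
Render 1: 68→85, due 78, tardiness 7
Render 9: 85→99, due 73, tardiness 26
Render 3: 99→111, due 110, tardiness 1
Render 7: 111→119, due 62, tardiness 57
Render 8: 119→124, due 103, tardiness 21
Render 5: 124→127, due 75, tardiness 52
Late renders: 7.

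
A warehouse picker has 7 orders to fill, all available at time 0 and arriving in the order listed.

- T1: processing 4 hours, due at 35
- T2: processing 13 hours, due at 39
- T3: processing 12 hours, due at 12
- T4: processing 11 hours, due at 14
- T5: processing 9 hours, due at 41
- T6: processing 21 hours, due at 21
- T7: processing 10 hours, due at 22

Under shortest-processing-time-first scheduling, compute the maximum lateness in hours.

SPT (increasing processing time): T1 T5 T7 T4 T3 T2 T6.
T1: 0→4, due 35, lateness -31
T5: 4→13, due 41, lateness -28
T7: 13→23, due 22, lateness 1
T4: 23→34, due 14, lateness 20
T3: 34→46, due 12, lateness 34
T2: 46→59, due 39, lateness 20
T6: 59→80, due 21, lateness 59
Maximum = 59.

59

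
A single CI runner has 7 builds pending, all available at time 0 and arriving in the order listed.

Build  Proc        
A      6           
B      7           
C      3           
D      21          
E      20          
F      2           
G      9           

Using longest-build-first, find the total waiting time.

298

LPT (decreasing processing time): D E G B A C F.
D: waits 0, runs 0→21
E: waits 21, runs 21→41
G: waits 41, runs 41→50
B: waits 50, runs 50→57
A: waits 57, runs 57→63
C: waits 63, runs 63→66
F: waits 66, runs 66→68
Sum = 0+21+41+50+57+63+66 = 298.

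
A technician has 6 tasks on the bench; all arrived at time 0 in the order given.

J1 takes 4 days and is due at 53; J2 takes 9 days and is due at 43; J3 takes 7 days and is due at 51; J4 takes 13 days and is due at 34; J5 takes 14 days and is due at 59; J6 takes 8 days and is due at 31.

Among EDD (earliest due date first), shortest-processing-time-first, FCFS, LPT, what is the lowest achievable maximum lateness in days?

EDD (increasing due date): J6 J4 J2 J3 J1 J5.
J6: 0→8, due 31, lateness -23
J4: 8→21, due 34, lateness -13
J2: 21→30, due 43, lateness -13
J3: 30→37, due 51, lateness -14
J1: 37→41, due 53, lateness -12
J5: 41→55, due 59, lateness -4
Maximum = -4.
SPT (increasing processing time): J1 J3 J6 J2 J4 J5.
J1: 0→4, due 53, lateness -49
J3: 4→11, due 51, lateness -40
J6: 11→19, due 31, lateness -12
J2: 19→28, due 43, lateness -15
J4: 28→41, due 34, lateness 7
J5: 41→55, due 59, lateness -4
Maximum = 7.
FIFO (arrival order): J1 J2 J3 J4 J5 J6.
J1: 0→4, due 53, lateness -49
J2: 4→13, due 43, lateness -30
J3: 13→20, due 51, lateness -31
J4: 20→33, due 34, lateness -1
J5: 33→47, due 59, lateness -12
J6: 47→55, due 31, lateness 24
Maximum = 24.
LPT (decreasing processing time): J5 J4 J2 J6 J3 J1.
J5: 0→14, due 59, lateness -45
J4: 14→27, due 34, lateness -7
J2: 27→36, due 43, lateness -7
J6: 36→44, due 31, lateness 13
J3: 44→51, due 51, lateness 0
J1: 51→55, due 53, lateness 2
Maximum = 13.
EDD -4, SPT 7, FIFO 24, LPT 13 → minimum -4.

-4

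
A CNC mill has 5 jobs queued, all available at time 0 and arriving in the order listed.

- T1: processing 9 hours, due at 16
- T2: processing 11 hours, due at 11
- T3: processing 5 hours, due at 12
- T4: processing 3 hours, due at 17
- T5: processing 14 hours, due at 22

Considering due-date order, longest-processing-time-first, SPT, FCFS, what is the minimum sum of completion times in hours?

98

EDD (increasing due date): T2 T3 T1 T4 T5.
T2: 0→11
T3: 11→16
T1: 16→25
T4: 25→28
T5: 28→42
Sum = 11+16+25+28+42 = 122.
LPT (decreasing processing time): T5 T2 T1 T3 T4.
T5: 0→14
T2: 14→25
T1: 25→34
T3: 34→39
T4: 39→42
Sum = 14+25+34+39+42 = 154.
SPT (increasing processing time): T4 T3 T1 T2 T5.
T4: 0→3
T3: 3→8
T1: 8→17
T2: 17→28
T5: 28→42
Sum = 3+8+17+28+42 = 98.
FIFO (arrival order): T1 T2 T3 T4 T5.
T1: 0→9
T2: 9→20
T3: 20→25
T4: 25→28
T5: 28→42
Sum = 9+20+25+28+42 = 124.
EDD 122, LPT 154, SPT 98, FIFO 124 → minimum 98.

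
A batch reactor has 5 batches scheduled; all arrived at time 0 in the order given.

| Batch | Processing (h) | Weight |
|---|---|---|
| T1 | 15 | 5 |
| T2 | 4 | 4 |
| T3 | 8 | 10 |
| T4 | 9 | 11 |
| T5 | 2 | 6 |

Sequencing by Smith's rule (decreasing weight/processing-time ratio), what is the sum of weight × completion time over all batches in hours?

WSPT (decreasing weight/processing-time ratio): T5 T3 T4 T2 T1.
T5: finishes 2, weight 6, w·C = 12
T3: finishes 10, weight 10, w·C = 100
T4: finishes 19, weight 11, w·C = 209
T2: finishes 23, weight 4, w·C = 92
T1: finishes 38, weight 5, w·C = 190
Sum = 12+100+209+92+190 = 603.

603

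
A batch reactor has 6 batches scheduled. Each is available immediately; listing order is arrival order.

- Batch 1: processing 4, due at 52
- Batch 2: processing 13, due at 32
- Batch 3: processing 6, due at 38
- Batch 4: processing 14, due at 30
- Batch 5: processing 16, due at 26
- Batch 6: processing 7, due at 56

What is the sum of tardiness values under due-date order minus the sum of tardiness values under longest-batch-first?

EDD (increasing due date): Batch 5 Batch 4 Batch 2 Batch 3 Batch 1 Batch 6.
Batch 5: 0→16, due 26, tardiness 0
Batch 4: 16→30, due 30, tardiness 0
Batch 2: 30→43, due 32, tardiness 11
Batch 3: 43→49, due 38, tardiness 11
Batch 1: 49→53, due 52, tardiness 1
Batch 6: 53→60, due 56, tardiness 4
Sum = 0+0+11+11+1+4 = 27.
LPT (decreasing processing time): Batch 5 Batch 4 Batch 2 Batch 6 Batch 3 Batch 1.
Batch 5: 0→16, due 26, tardiness 0
Batch 4: 16→30, due 30, tardiness 0
Batch 2: 30→43, due 32, tardiness 11
Batch 6: 43→50, due 56, tardiness 0
Batch 3: 50→56, due 38, tardiness 18
Batch 1: 56→60, due 52, tardiness 8
Sum = 0+0+11+0+18+8 = 37.
Difference = 27 − 37 = -10.

-10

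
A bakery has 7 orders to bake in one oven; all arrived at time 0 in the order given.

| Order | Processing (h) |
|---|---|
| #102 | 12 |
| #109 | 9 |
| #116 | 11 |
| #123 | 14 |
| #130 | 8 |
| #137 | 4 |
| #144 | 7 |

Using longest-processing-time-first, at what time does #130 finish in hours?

54

LPT (decreasing processing time): #123 #102 #116 #109 #130 #144 #137.
#123: 0→14
#102: 14→26
#116: 26→37
#109: 37→46
#130: 46→54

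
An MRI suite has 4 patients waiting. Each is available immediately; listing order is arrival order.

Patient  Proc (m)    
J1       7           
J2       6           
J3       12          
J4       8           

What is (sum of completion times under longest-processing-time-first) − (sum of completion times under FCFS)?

LPT (decreasing processing time): J3 J4 J1 J2.
J3: 0→12
J4: 12→20
J1: 20→27
J2: 27→33
Sum = 12+20+27+33 = 92.
FIFO (arrival order): J1 J2 J3 J4.
J1: 0→7
J2: 7→13
J3: 13→25
J4: 25→33
Sum = 7+13+25+33 = 78.
Difference = 92 − 78 = 14.

14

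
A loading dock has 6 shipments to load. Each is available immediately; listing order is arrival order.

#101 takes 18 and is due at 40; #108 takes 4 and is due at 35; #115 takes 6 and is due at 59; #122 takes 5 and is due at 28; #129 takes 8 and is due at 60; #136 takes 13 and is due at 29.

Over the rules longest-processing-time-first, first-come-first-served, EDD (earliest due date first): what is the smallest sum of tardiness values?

LPT (decreasing processing time): #101 #136 #129 #115 #122 #108.
#101: 0→18, due 40, tardiness 0
#136: 18→31, due 29, tardiness 2
#129: 31→39, due 60, tardiness 0
#115: 39→45, due 59, tardiness 0
#122: 45→50, due 28, tardiness 22
#108: 50→54, due 35, tardiness 19
Sum = 0+2+0+0+22+19 = 43.
FIFO (arrival order): #101 #108 #115 #122 #129 #136.
#101: 0→18, due 40, tardiness 0
#108: 18→22, due 35, tardiness 0
#115: 22→28, due 59, tardiness 0
#122: 28→33, due 28, tardiness 5
#129: 33→41, due 60, tardiness 0
#136: 41→54, due 29, tardiness 25
Sum = 0+0+0+5+0+25 = 30.
EDD (increasing due date): #122 #136 #108 #101 #115 #129.
#122: 0→5, due 28, tardiness 0
#136: 5→18, due 29, tardiness 0
#108: 18→22, due 35, tardiness 0
#101: 22→40, due 40, tardiness 0
#115: 40→46, due 59, tardiness 0
#129: 46→54, due 60, tardiness 0
Sum = 0+0+0+0+0+0 = 0.
LPT 43, FIFO 30, EDD 0 → minimum 0.

0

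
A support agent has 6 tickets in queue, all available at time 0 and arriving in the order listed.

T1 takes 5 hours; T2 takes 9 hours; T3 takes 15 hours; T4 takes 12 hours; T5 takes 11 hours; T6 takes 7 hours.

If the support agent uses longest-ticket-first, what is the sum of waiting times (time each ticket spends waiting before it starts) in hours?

LPT (decreasing processing time): T3 T4 T5 T2 T6 T1.
T3: waits 0, runs 0→15
T4: waits 15, runs 15→27
T5: waits 27, runs 27→38
T2: waits 38, runs 38→47
T6: waits 47, runs 47→54
T1: waits 54, runs 54→59
Sum = 0+15+27+38+47+54 = 181.

181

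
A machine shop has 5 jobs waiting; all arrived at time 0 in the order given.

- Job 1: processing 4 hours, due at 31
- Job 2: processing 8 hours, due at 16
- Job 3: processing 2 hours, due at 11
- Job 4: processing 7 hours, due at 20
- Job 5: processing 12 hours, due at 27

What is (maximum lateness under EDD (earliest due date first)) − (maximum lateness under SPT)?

EDD (increasing due date): Job 3 Job 2 Job 4 Job 5 Job 1.
Job 3: 0→2, due 11, lateness -9
Job 2: 2→10, due 16, lateness -6
Job 4: 10→17, due 20, lateness -3
Job 5: 17→29, due 27, lateness 2
Job 1: 29→33, due 31, lateness 2
Maximum = 2.
SPT (increasing processing time): Job 3 Job 1 Job 4 Job 2 Job 5.
Job 3: 0→2, due 11, lateness -9
Job 1: 2→6, due 31, lateness -25
Job 4: 6→13, due 20, lateness -7
Job 2: 13→21, due 16, lateness 5
Job 5: 21→33, due 27, lateness 6
Maximum = 6.
Difference = 2 − 6 = -4.

-4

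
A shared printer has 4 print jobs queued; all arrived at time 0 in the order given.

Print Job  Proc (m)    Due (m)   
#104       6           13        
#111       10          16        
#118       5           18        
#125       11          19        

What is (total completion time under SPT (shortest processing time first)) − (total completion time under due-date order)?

SPT (increasing processing time): #118 #104 #111 #125.
#118: 0→5
#104: 5→11
#111: 11→21
#125: 21→32
Sum = 5+11+21+32 = 69.
EDD (increasing due date): #104 #111 #118 #125.
#104: 0→6
#111: 6→16
#118: 16→21
#125: 21→32
Sum = 6+16+21+32 = 75.
Difference = 69 − 75 = -6.

-6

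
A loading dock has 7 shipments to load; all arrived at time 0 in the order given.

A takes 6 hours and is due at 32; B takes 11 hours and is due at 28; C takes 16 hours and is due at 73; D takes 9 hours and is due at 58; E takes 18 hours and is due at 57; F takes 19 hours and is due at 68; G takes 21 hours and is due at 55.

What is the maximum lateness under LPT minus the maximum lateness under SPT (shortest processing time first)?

23

LPT (decreasing processing time): G F E C B D A.
G: 0→21, due 55, lateness -34
F: 21→40, due 68, lateness -28
E: 40→58, due 57, lateness 1
C: 58→74, due 73, lateness 1
B: 74→85, due 28, lateness 57
D: 85→94, due 58, lateness 36
A: 94→100, due 32, lateness 68
Maximum = 68.
SPT (increasing processing time): A D B C E F G.
A: 0→6, due 32, lateness -26
D: 6→15, due 58, lateness -43
B: 15→26, due 28, lateness -2
C: 26→42, due 73, lateness -31
E: 42→60, due 57, lateness 3
F: 60→79, due 68, lateness 11
G: 79→100, due 55, lateness 45
Maximum = 45.
Difference = 68 − 45 = 23.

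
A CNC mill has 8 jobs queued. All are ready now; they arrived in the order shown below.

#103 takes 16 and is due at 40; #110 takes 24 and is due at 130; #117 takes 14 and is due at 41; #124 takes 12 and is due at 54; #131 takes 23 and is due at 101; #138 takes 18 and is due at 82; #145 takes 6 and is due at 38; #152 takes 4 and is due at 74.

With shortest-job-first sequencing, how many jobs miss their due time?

SPT (increasing processing time): #152 #145 #124 #117 #103 #138 #131 #110.
#152: 0→4, due 74, tardiness 0
#145: 4→10, due 38, tardiness 0
#124: 10→22, due 54, tardiness 0
#117: 22→36, due 41, tardiness 0
#103: 36→52, due 40, tardiness 12
#138: 52→70, due 82, tardiness 0
#131: 70→93, due 101, tardiness 0
#110: 93→117, due 130, tardiness 0
Late jobs: 1.

1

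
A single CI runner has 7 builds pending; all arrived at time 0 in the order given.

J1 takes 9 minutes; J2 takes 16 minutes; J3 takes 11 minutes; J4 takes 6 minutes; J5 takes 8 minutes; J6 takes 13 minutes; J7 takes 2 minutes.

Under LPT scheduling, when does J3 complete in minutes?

40

LPT (decreasing processing time): J2 J6 J3 J1 J5 J4 J7.
J2: 0→16
J6: 16→29
J3: 29→40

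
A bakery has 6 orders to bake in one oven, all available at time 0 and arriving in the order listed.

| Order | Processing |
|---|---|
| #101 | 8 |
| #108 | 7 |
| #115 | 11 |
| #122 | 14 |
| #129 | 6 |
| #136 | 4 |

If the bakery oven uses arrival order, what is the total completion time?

185

FIFO (arrival order): #101 #108 #115 #122 #129 #136.
#101: 0→8
#108: 8→15
#115: 15→26
#122: 26→40
#129: 40→46
#136: 46→50
Sum = 8+15+26+40+46+50 = 185.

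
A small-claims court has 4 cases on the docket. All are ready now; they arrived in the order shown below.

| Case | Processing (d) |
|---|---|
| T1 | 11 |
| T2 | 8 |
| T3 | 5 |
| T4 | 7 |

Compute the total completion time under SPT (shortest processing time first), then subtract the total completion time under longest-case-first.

SPT (increasing processing time): T3 T4 T2 T1.
T3: 0→5
T4: 5→12
T2: 12→20
T1: 20→31
Sum = 5+12+20+31 = 68.
LPT (decreasing processing time): T1 T2 T4 T3.
T1: 0→11
T2: 11→19
T4: 19→26
T3: 26→31
Sum = 11+19+26+31 = 87.
Difference = 68 − 87 = -19.

-19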